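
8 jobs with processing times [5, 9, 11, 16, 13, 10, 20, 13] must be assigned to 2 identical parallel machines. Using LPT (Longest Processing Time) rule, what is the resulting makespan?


Sort jobs in decreasing order (LPT): [20, 16, 13, 13, 11, 10, 9, 5]
Assign each job to the least loaded machine:
  Machine 1: jobs [20, 13, 10, 5], load = 48
  Machine 2: jobs [16, 13, 11, 9], load = 49
Makespan = max load = 49

49


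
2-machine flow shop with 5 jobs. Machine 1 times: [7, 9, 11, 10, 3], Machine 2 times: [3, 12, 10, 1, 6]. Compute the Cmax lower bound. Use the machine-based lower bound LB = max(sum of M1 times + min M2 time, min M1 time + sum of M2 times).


LB1 = sum(M1 times) + min(M2 times) = 40 + 1 = 41
LB2 = min(M1 times) + sum(M2 times) = 3 + 32 = 35
Lower bound = max(LB1, LB2) = max(41, 35) = 41

41


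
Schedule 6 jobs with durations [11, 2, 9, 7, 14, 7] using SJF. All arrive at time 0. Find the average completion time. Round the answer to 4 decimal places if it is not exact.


SJF order (ascending): [2, 7, 7, 9, 11, 14]
Completion times:
  Job 1: burst=2, C=2
  Job 2: burst=7, C=9
  Job 3: burst=7, C=16
  Job 4: burst=9, C=25
  Job 5: burst=11, C=36
  Job 6: burst=14, C=50
Average completion = 138/6 = 23.0

23.0


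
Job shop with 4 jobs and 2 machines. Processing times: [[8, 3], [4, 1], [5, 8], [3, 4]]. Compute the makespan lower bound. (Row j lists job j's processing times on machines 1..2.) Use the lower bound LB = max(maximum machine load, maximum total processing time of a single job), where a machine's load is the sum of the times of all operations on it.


Machine loads:
  Machine 1: 8 + 4 + 5 + 3 = 20
  Machine 2: 3 + 1 + 8 + 4 = 16
Max machine load = 20
Job totals:
  Job 1: 11
  Job 2: 5
  Job 3: 13
  Job 4: 7
Max job total = 13
Lower bound = max(20, 13) = 20

20


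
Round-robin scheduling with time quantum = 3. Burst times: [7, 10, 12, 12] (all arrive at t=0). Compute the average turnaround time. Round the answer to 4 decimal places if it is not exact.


Time quantum = 3
Execution trace:
  J1 runs 3 units, time = 3
  J2 runs 3 units, time = 6
  J3 runs 3 units, time = 9
  J4 runs 3 units, time = 12
  J1 runs 3 units, time = 15
  J2 runs 3 units, time = 18
  J3 runs 3 units, time = 21
  J4 runs 3 units, time = 24
  J1 runs 1 units, time = 25
  J2 runs 3 units, time = 28
  J3 runs 3 units, time = 31
  J4 runs 3 units, time = 34
  J2 runs 1 units, time = 35
  J3 runs 3 units, time = 38
  J4 runs 3 units, time = 41
Finish times: [25, 35, 38, 41]
Average turnaround = 139/4 = 34.75

34.75


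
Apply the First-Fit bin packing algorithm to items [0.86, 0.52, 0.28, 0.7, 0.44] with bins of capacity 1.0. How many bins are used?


Place items sequentially using First-Fit:
  Item 0.86 -> new Bin 1
  Item 0.52 -> new Bin 2
  Item 0.28 -> Bin 2 (now 0.8)
  Item 0.7 -> new Bin 3
  Item 0.44 -> new Bin 4
Total bins used = 4

4


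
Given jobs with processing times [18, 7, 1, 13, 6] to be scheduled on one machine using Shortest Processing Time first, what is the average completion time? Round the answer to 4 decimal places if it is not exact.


Sort jobs by processing time (SPT order): [1, 6, 7, 13, 18]
Compute completion times sequentially:
  Job 1: processing = 1, completes at 1
  Job 2: processing = 6, completes at 7
  Job 3: processing = 7, completes at 14
  Job 4: processing = 13, completes at 27
  Job 5: processing = 18, completes at 45
Sum of completion times = 94
Average completion time = 94/5 = 18.8

18.8


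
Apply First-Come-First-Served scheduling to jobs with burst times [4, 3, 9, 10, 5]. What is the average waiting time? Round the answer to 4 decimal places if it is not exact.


FCFS order (as given): [4, 3, 9, 10, 5]
Waiting times:
  Job 1: wait = 0
  Job 2: wait = 4
  Job 3: wait = 7
  Job 4: wait = 16
  Job 5: wait = 26
Sum of waiting times = 53
Average waiting time = 53/5 = 10.6

10.6


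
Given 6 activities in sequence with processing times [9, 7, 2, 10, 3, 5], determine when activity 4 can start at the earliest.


Activity 4 starts after activities 1 through 3 complete.
Predecessor durations: [9, 7, 2]
ES = 9 + 7 + 2 = 18

18


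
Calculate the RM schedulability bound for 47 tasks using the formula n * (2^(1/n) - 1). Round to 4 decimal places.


Compute 2^(1/47) = 1.0148570979
Subtract 1: 1.0148570979 - 1 = 0.0148570979
Multiply by n: 47 * 0.0148570979 = 0.6982836013
Round to 4 dp: 0.6983

0.6983


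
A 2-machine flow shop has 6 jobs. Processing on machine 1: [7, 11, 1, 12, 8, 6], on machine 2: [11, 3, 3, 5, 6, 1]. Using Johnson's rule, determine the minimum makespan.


Apply Johnson's rule:
  Group 1 (a <= b): [(3, 1, 3), (1, 7, 11)]
  Group 2 (a > b): [(5, 8, 6), (4, 12, 5), (2, 11, 3), (6, 6, 1)]
Optimal job order: [3, 1, 5, 4, 2, 6]
Schedule:
  Job 3: M1 done at 1, M2 done at 4
  Job 1: M1 done at 8, M2 done at 19
  Job 5: M1 done at 16, M2 done at 25
  Job 4: M1 done at 28, M2 done at 33
  Job 2: M1 done at 39, M2 done at 42
  Job 6: M1 done at 45, M2 done at 46
Makespan = 46

46


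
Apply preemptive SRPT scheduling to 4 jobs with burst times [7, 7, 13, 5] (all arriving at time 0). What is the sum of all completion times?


Since all jobs arrive at t=0, SRPT equals SPT ordering.
SPT order: [5, 7, 7, 13]
Completion times:
  Job 1: p=5, C=5
  Job 2: p=7, C=12
  Job 3: p=7, C=19
  Job 4: p=13, C=32
Total completion time = 5 + 12 + 19 + 32 = 68

68


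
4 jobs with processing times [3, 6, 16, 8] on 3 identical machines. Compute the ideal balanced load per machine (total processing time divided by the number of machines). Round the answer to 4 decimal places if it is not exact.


Total processing time = 3 + 6 + 16 + 8 = 33
Number of machines = 3
Ideal balanced load = 33 / 3 = 11.0

11.0


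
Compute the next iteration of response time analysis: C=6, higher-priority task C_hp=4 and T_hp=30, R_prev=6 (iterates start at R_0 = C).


R_next = C + ceil(R_prev / T_hp) * C_hp
ceil(6 / 30) = ceil(0.2) = 1
Interference = 1 * 4 = 4
R_next = 6 + 4 = 10

10


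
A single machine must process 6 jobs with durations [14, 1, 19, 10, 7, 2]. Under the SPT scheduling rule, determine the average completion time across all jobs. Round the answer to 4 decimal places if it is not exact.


Sort jobs by processing time (SPT order): [1, 2, 7, 10, 14, 19]
Compute completion times sequentially:
  Job 1: processing = 1, completes at 1
  Job 2: processing = 2, completes at 3
  Job 3: processing = 7, completes at 10
  Job 4: processing = 10, completes at 20
  Job 5: processing = 14, completes at 34
  Job 6: processing = 19, completes at 53
Sum of completion times = 121
Average completion time = 121/6 = 20.1667

20.1667


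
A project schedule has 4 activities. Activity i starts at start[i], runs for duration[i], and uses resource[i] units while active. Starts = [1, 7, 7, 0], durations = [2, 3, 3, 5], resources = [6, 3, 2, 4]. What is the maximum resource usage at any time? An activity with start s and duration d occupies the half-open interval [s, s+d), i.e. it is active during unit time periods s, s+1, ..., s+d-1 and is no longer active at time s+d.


Each activity i is active on [start_i, start_i + duration_i).
Compute total resource usage per time slot:
  t=0: active resources = [4], total = 4
  t=1: active resources = [6, 4], total = 10
  t=2: active resources = [6, 4], total = 10
  t=3: active resources = [4], total = 4
  t=4: active resources = [4], total = 4
  t=5: active resources = [], total = 0
  t=6: active resources = [], total = 0
  t=7: active resources = [3, 2], total = 5
  t=8: active resources = [3, 2], total = 5
  t=9: active resources = [3, 2], total = 5
Peak resource demand = 10

10


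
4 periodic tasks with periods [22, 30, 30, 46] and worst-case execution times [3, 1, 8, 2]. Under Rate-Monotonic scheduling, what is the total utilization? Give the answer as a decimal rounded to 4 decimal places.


Compute individual utilizations (exact fractions):
  Task 1: C/T = 3/22 (approx. 0.1364)
  Task 2: C/T = 1/30 (approx. 0.0333)
  Task 3: C/T = 8/30 = 4/15 (approx. 0.2667)
  Task 4: C/T = 2/46 = 1/23 (approx. 0.0435)
Total utilization U = 3/22 + 1/30 + 4/15 + 1/23 = 607/1265
Rounded to 4 decimal places: U = 0.4798
RM (Liu & Layland) bound for 4 tasks = 0.756828; compare with U = 607/1265 (approx. 0.479842)
U <= bound, so schedulable by RM sufficient condition.

0.4798


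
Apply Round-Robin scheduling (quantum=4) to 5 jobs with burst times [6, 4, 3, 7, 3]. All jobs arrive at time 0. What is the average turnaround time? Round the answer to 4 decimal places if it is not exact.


Time quantum = 4
Execution trace:
  J1 runs 4 units, time = 4
  J2 runs 4 units, time = 8
  J3 runs 3 units, time = 11
  J4 runs 4 units, time = 15
  J5 runs 3 units, time = 18
  J1 runs 2 units, time = 20
  J4 runs 3 units, time = 23
Finish times: [20, 8, 11, 23, 18]
Average turnaround = 80/5 = 16.0

16.0


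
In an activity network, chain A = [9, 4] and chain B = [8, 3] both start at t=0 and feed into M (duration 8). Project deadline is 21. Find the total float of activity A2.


Forward pass: ES(A2) = sum of predecessors on chain A = 9
EF = ES + duration = 9 + 4 = 13
Backward pass: LF(M) = deadline = 21; LS(M) = 21 - 8 = 13
LF(A2) = LS(M) - sum(successors on chain A) = 13 - 0 = 13
LS = LF - duration = 13 - 4 = 9
Total float = LS - ES = 9 - 9 = 0

0


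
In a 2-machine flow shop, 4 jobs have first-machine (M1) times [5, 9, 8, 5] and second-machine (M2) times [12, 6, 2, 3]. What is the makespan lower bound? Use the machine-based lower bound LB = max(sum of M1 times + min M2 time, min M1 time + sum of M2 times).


LB1 = sum(M1 times) + min(M2 times) = 27 + 2 = 29
LB2 = min(M1 times) + sum(M2 times) = 5 + 23 = 28
Lower bound = max(LB1, LB2) = max(29, 28) = 29

29


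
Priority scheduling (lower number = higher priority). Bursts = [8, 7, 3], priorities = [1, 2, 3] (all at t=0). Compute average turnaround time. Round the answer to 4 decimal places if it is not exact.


Sort by priority (ascending = highest first):
Order: [(1, 8), (2, 7), (3, 3)]
Completion times:
  Priority 1, burst=8, C=8
  Priority 2, burst=7, C=15
  Priority 3, burst=3, C=18
Average turnaround = 41/3 = 13.6667

13.6667


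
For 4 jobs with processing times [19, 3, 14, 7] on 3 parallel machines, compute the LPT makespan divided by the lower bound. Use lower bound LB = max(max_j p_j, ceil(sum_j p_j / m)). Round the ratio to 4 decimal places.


LPT order: [19, 14, 7, 3]
Machine loads after assignment: [19, 14, 10]
LPT makespan = 19
Lower bound = max(max_job, ceil(total/3)) = max(19, 15) = 19
Ratio = 19 / 19 = 1.0

1.0


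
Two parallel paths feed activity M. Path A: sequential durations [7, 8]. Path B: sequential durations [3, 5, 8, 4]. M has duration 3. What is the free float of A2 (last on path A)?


ES(A2) = sum of predecessors on chain A = 7
EF(A2) = ES + duration = 7 + 8 = 15
Successor of A2 is M. ES(M) = max(sum(A), sum(B)) = max(15, 20) = 20
Free float = ES(successor) - EF(current) = 20 - 15 = 5

5


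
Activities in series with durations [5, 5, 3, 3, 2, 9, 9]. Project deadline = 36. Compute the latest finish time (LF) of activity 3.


LF(activity 3) = deadline - sum of successor durations
Successors: activities 4 through 7 with durations [3, 2, 9, 9]
Sum of successor durations = 23
LF = 36 - 23 = 13

13


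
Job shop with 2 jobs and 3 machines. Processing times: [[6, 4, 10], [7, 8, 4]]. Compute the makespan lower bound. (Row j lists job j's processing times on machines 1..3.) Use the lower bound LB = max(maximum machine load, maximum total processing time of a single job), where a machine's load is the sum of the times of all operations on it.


Machine loads:
  Machine 1: 6 + 7 = 13
  Machine 2: 4 + 8 = 12
  Machine 3: 10 + 4 = 14
Max machine load = 14
Job totals:
  Job 1: 20
  Job 2: 19
Max job total = 20
Lower bound = max(14, 20) = 20

20


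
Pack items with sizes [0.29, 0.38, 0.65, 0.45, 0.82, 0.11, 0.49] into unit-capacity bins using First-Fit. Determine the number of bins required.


Place items sequentially using First-Fit:
  Item 0.29 -> new Bin 1
  Item 0.38 -> Bin 1 (now 0.67)
  Item 0.65 -> new Bin 2
  Item 0.45 -> new Bin 3
  Item 0.82 -> new Bin 4
  Item 0.11 -> Bin 1 (now 0.78)
  Item 0.49 -> Bin 3 (now 0.94)
Total bins used = 4

4


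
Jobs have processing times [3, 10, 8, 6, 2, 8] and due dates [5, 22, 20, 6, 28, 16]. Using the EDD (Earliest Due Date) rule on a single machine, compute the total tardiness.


Sort by due date (EDD order): [(3, 5), (6, 6), (8, 16), (8, 20), (10, 22), (2, 28)]
Compute completion times and tardiness:
  Job 1: p=3, d=5, C=3, tardiness=max(0,3-5)=0
  Job 2: p=6, d=6, C=9, tardiness=max(0,9-6)=3
  Job 3: p=8, d=16, C=17, tardiness=max(0,17-16)=1
  Job 4: p=8, d=20, C=25, tardiness=max(0,25-20)=5
  Job 5: p=10, d=22, C=35, tardiness=max(0,35-22)=13
  Job 6: p=2, d=28, C=37, tardiness=max(0,37-28)=9
Total tardiness = 31

31


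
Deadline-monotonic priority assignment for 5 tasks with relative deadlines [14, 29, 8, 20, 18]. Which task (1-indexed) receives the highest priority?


Sort tasks by relative deadline (ascending):
  Task 3: deadline = 8
  Task 1: deadline = 14
  Task 5: deadline = 18
  Task 4: deadline = 20
  Task 2: deadline = 29
Priority order (highest first): [3, 1, 5, 4, 2]
Highest priority task = 3

3


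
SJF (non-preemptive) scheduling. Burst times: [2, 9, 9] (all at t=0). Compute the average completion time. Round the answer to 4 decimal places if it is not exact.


SJF order (ascending): [2, 9, 9]
Completion times:
  Job 1: burst=2, C=2
  Job 2: burst=9, C=11
  Job 3: burst=9, C=20
Average completion = 33/3 = 11.0

11.0


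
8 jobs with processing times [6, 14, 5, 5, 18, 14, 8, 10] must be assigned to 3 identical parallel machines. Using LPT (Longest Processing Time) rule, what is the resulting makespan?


Sort jobs in decreasing order (LPT): [18, 14, 14, 10, 8, 6, 5, 5]
Assign each job to the least loaded machine:
  Machine 1: jobs [18, 6, 5], load = 29
  Machine 2: jobs [14, 10], load = 24
  Machine 3: jobs [14, 8, 5], load = 27
Makespan = max load = 29

29


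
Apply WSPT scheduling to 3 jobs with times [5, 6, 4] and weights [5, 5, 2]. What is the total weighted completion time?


Compute p/w ratios and sort ascending (WSPT): [(5, 5), (6, 5), (4, 2)]
Compute weighted completion times:
  Job (p=5,w=5): C=5, w*C=5*5=25
  Job (p=6,w=5): C=11, w*C=5*11=55
  Job (p=4,w=2): C=15, w*C=2*15=30
Total weighted completion time = 110

110


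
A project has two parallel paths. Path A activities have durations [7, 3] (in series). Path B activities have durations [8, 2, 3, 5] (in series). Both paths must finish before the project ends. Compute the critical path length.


Path A total = 7 + 3 = 10
Path B total = 8 + 2 + 3 + 5 = 18
Critical path = longest path = max(10, 18) = 18

18


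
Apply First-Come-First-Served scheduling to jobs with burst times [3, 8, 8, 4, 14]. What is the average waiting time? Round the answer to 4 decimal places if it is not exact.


FCFS order (as given): [3, 8, 8, 4, 14]
Waiting times:
  Job 1: wait = 0
  Job 2: wait = 3
  Job 3: wait = 11
  Job 4: wait = 19
  Job 5: wait = 23
Sum of waiting times = 56
Average waiting time = 56/5 = 11.2

11.2


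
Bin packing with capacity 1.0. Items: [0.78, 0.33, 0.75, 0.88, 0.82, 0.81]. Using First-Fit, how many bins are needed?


Place items sequentially using First-Fit:
  Item 0.78 -> new Bin 1
  Item 0.33 -> new Bin 2
  Item 0.75 -> new Bin 3
  Item 0.88 -> new Bin 4
  Item 0.82 -> new Bin 5
  Item 0.81 -> new Bin 6
Total bins used = 6

6


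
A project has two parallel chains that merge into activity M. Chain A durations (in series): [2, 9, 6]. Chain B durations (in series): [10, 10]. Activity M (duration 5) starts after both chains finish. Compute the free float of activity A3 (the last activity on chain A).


ES(A3) = sum of predecessors on chain A = 11
EF(A3) = ES + duration = 11 + 6 = 17
Successor of A3 is M. ES(M) = max(sum(A), sum(B)) = max(17, 20) = 20
Free float = ES(successor) - EF(current) = 20 - 17 = 3

3


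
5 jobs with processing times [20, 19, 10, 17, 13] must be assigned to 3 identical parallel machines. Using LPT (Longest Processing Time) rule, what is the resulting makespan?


Sort jobs in decreasing order (LPT): [20, 19, 17, 13, 10]
Assign each job to the least loaded machine:
  Machine 1: jobs [20], load = 20
  Machine 2: jobs [19, 10], load = 29
  Machine 3: jobs [17, 13], load = 30
Makespan = max load = 30

30


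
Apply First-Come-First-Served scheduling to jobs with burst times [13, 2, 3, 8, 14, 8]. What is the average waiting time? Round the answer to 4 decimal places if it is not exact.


FCFS order (as given): [13, 2, 3, 8, 14, 8]
Waiting times:
  Job 1: wait = 0
  Job 2: wait = 13
  Job 3: wait = 15
  Job 4: wait = 18
  Job 5: wait = 26
  Job 6: wait = 40
Sum of waiting times = 112
Average waiting time = 112/6 = 18.6667

18.6667


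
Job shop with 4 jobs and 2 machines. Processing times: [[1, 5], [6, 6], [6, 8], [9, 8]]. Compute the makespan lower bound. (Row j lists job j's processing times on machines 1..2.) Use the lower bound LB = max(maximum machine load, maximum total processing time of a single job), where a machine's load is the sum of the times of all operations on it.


Machine loads:
  Machine 1: 1 + 6 + 6 + 9 = 22
  Machine 2: 5 + 6 + 8 + 8 = 27
Max machine load = 27
Job totals:
  Job 1: 6
  Job 2: 12
  Job 3: 14
  Job 4: 17
Max job total = 17
Lower bound = max(27, 17) = 27

27


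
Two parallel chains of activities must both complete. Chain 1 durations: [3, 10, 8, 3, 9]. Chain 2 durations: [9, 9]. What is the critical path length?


Path A total = 3 + 10 + 8 + 3 + 9 = 33
Path B total = 9 + 9 = 18
Critical path = longest path = max(33, 18) = 33

33


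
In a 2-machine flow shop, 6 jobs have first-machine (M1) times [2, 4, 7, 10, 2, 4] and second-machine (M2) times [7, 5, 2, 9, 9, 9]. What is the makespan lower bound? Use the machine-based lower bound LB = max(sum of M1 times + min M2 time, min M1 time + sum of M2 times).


LB1 = sum(M1 times) + min(M2 times) = 29 + 2 = 31
LB2 = min(M1 times) + sum(M2 times) = 2 + 41 = 43
Lower bound = max(LB1, LB2) = max(31, 43) = 43

43


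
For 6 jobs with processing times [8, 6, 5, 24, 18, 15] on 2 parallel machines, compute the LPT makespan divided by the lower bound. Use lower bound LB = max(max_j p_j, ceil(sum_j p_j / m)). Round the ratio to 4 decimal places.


LPT order: [24, 18, 15, 8, 6, 5]
Machine loads after assignment: [38, 38]
LPT makespan = 38
Lower bound = max(max_job, ceil(total/2)) = max(24, 38) = 38
Ratio = 38 / 38 = 1.0

1.0


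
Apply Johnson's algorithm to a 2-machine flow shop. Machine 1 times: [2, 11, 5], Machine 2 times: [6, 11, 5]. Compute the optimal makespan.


Apply Johnson's rule:
  Group 1 (a <= b): [(1, 2, 6), (3, 5, 5), (2, 11, 11)]
  Group 2 (a > b): []
Optimal job order: [1, 3, 2]
Schedule:
  Job 1: M1 done at 2, M2 done at 8
  Job 3: M1 done at 7, M2 done at 13
  Job 2: M1 done at 18, M2 done at 29
Makespan = 29

29


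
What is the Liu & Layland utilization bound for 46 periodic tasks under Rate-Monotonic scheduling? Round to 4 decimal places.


Compute 2^(1/46) = 1.0151825180
Subtract 1: 1.0151825180 - 1 = 0.0151825180
Multiply by n: 46 * 0.0151825180 = 0.6983958280
Round to 4 dp: 0.6984

0.6984


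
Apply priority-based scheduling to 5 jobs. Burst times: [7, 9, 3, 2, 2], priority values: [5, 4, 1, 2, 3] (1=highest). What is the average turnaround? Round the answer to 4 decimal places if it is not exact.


Sort by priority (ascending = highest first):
Order: [(1, 3), (2, 2), (3, 2), (4, 9), (5, 7)]
Completion times:
  Priority 1, burst=3, C=3
  Priority 2, burst=2, C=5
  Priority 3, burst=2, C=7
  Priority 4, burst=9, C=16
  Priority 5, burst=7, C=23
Average turnaround = 54/5 = 10.8

10.8


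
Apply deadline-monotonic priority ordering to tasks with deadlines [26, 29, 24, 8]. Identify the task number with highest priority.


Sort tasks by relative deadline (ascending):
  Task 4: deadline = 8
  Task 3: deadline = 24
  Task 1: deadline = 26
  Task 2: deadline = 29
Priority order (highest first): [4, 3, 1, 2]
Highest priority task = 4

4


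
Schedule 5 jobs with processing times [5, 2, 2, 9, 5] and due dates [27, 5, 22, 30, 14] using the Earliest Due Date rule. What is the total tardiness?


Sort by due date (EDD order): [(2, 5), (5, 14), (2, 22), (5, 27), (9, 30)]
Compute completion times and tardiness:
  Job 1: p=2, d=5, C=2, tardiness=max(0,2-5)=0
  Job 2: p=5, d=14, C=7, tardiness=max(0,7-14)=0
  Job 3: p=2, d=22, C=9, tardiness=max(0,9-22)=0
  Job 4: p=5, d=27, C=14, tardiness=max(0,14-27)=0
  Job 5: p=9, d=30, C=23, tardiness=max(0,23-30)=0
Total tardiness = 0

0


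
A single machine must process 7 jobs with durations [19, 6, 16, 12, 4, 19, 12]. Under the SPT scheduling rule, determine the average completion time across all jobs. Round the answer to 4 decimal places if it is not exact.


Sort jobs by processing time (SPT order): [4, 6, 12, 12, 16, 19, 19]
Compute completion times sequentially:
  Job 1: processing = 4, completes at 4
  Job 2: processing = 6, completes at 10
  Job 3: processing = 12, completes at 22
  Job 4: processing = 12, completes at 34
  Job 5: processing = 16, completes at 50
  Job 6: processing = 19, completes at 69
  Job 7: processing = 19, completes at 88
Sum of completion times = 277
Average completion time = 277/7 = 39.5714

39.5714


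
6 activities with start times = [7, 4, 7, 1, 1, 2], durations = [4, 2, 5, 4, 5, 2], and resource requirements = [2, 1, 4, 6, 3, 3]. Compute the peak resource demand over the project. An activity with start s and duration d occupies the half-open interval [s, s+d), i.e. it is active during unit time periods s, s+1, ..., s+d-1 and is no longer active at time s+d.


Each activity i is active on [start_i, start_i + duration_i).
Compute total resource usage per time slot:
  t=0: active resources = [], total = 0
  t=1: active resources = [6, 3], total = 9
  t=2: active resources = [6, 3, 3], total = 12
  t=3: active resources = [6, 3, 3], total = 12
  t=4: active resources = [1, 6, 3], total = 10
  t=5: active resources = [1, 3], total = 4
  t=6: active resources = [], total = 0
  t=7: active resources = [2, 4], total = 6
  t=8: active resources = [2, 4], total = 6
  t=9: active resources = [2, 4], total = 6
  t=10: active resources = [2, 4], total = 6
  t=11: active resources = [4], total = 4
Peak resource demand = 12

12


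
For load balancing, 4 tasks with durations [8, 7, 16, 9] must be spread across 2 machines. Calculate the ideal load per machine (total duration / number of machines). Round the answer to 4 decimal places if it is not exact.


Total processing time = 8 + 7 + 16 + 9 = 40
Number of machines = 2
Ideal balanced load = 40 / 2 = 20.0

20.0


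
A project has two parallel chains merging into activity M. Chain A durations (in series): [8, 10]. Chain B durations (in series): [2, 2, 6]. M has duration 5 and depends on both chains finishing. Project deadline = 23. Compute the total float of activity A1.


Forward pass: ES(A1) = sum of predecessors on chain A = 0
EF = ES + duration = 0 + 8 = 8
Backward pass: LF(M) = deadline = 23; LS(M) = 23 - 5 = 18
LF(A1) = LS(M) - sum(successors on chain A) = 18 - 10 = 8
LS = LF - duration = 8 - 8 = 0
Total float = LS - ES = 0 - 0 = 0

0


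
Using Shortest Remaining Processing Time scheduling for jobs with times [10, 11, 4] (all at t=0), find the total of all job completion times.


Since all jobs arrive at t=0, SRPT equals SPT ordering.
SPT order: [4, 10, 11]
Completion times:
  Job 1: p=4, C=4
  Job 2: p=10, C=14
  Job 3: p=11, C=25
Total completion time = 4 + 14 + 25 = 43

43


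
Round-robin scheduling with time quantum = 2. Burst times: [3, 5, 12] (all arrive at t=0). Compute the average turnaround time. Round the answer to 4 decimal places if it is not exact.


Time quantum = 2
Execution trace:
  J1 runs 2 units, time = 2
  J2 runs 2 units, time = 4
  J3 runs 2 units, time = 6
  J1 runs 1 units, time = 7
  J2 runs 2 units, time = 9
  J3 runs 2 units, time = 11
  J2 runs 1 units, time = 12
  J3 runs 2 units, time = 14
  J3 runs 2 units, time = 16
  J3 runs 2 units, time = 18
  J3 runs 2 units, time = 20
Finish times: [7, 12, 20]
Average turnaround = 39/3 = 13.0

13.0


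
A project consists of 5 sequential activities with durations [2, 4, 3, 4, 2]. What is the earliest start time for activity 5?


Activity 5 starts after activities 1 through 4 complete.
Predecessor durations: [2, 4, 3, 4]
ES = 2 + 4 + 3 + 4 = 13

13


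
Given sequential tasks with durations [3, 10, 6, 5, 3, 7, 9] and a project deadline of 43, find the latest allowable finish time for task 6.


LF(activity 6) = deadline - sum of successor durations
Successors: activities 7 through 7 with durations [9]
Sum of successor durations = 9
LF = 43 - 9 = 34

34


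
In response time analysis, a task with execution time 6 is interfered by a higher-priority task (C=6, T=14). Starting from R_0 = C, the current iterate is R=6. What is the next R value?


R_next = C + ceil(R_prev / T_hp) * C_hp
ceil(6 / 14) = ceil(0.4286) = 1
Interference = 1 * 6 = 6
R_next = 6 + 6 = 12

12


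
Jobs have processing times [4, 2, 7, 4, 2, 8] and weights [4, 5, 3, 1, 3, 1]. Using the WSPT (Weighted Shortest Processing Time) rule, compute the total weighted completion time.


Compute p/w ratios and sort ascending (WSPT): [(2, 5), (2, 3), (4, 4), (7, 3), (4, 1), (8, 1)]
Compute weighted completion times:
  Job (p=2,w=5): C=2, w*C=5*2=10
  Job (p=2,w=3): C=4, w*C=3*4=12
  Job (p=4,w=4): C=8, w*C=4*8=32
  Job (p=7,w=3): C=15, w*C=3*15=45
  Job (p=4,w=1): C=19, w*C=1*19=19
  Job (p=8,w=1): C=27, w*C=1*27=27
Total weighted completion time = 145

145


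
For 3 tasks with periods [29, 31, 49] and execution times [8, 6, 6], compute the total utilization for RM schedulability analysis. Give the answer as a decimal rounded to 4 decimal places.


Compute individual utilizations (exact fractions):
  Task 1: C/T = 8/29 (approx. 0.2759)
  Task 2: C/T = 6/31 (approx. 0.1935)
  Task 3: C/T = 6/49 (approx. 0.1224)
Total utilization U = 8/29 + 6/31 + 6/49 = 26072/44051
Rounded to 4 decimal places: U = 0.5919
RM (Liu & Layland) bound for 3 tasks = 0.779763; compare with U = 26072/44051 (approx. 0.591859)
U <= bound, so schedulable by RM sufficient condition.

0.5919


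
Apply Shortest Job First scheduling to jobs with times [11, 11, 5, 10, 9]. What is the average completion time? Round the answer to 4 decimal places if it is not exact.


SJF order (ascending): [5, 9, 10, 11, 11]
Completion times:
  Job 1: burst=5, C=5
  Job 2: burst=9, C=14
  Job 3: burst=10, C=24
  Job 4: burst=11, C=35
  Job 5: burst=11, C=46
Average completion = 124/5 = 24.8

24.8


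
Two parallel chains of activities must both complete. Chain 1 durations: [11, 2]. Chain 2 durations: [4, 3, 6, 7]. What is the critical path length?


Path A total = 11 + 2 = 13
Path B total = 4 + 3 + 6 + 7 = 20
Critical path = longest path = max(13, 20) = 20

20


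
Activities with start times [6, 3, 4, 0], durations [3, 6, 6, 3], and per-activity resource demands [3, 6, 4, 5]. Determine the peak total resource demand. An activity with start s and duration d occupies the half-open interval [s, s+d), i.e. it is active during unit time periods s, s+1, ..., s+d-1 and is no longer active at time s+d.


Each activity i is active on [start_i, start_i + duration_i).
Compute total resource usage per time slot:
  t=0: active resources = [5], total = 5
  t=1: active resources = [5], total = 5
  t=2: active resources = [5], total = 5
  t=3: active resources = [6], total = 6
  t=4: active resources = [6, 4], total = 10
  t=5: active resources = [6, 4], total = 10
  t=6: active resources = [3, 6, 4], total = 13
  t=7: active resources = [3, 6, 4], total = 13
  t=8: active resources = [3, 6, 4], total = 13
  t=9: active resources = [4], total = 4
Peak resource demand = 13

13


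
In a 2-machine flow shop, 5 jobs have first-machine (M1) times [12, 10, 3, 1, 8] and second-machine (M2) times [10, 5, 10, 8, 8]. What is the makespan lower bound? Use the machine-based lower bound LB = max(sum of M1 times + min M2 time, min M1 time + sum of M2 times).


LB1 = sum(M1 times) + min(M2 times) = 34 + 5 = 39
LB2 = min(M1 times) + sum(M2 times) = 1 + 41 = 42
Lower bound = max(LB1, LB2) = max(39, 42) = 42

42


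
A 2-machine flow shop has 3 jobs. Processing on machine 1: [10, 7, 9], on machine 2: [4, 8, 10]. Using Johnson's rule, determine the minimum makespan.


Apply Johnson's rule:
  Group 1 (a <= b): [(2, 7, 8), (3, 9, 10)]
  Group 2 (a > b): [(1, 10, 4)]
Optimal job order: [2, 3, 1]
Schedule:
  Job 2: M1 done at 7, M2 done at 15
  Job 3: M1 done at 16, M2 done at 26
  Job 1: M1 done at 26, M2 done at 30
Makespan = 30

30


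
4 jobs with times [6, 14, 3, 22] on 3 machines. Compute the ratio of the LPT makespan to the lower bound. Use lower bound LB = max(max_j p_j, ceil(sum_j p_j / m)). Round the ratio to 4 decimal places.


LPT order: [22, 14, 6, 3]
Machine loads after assignment: [22, 14, 9]
LPT makespan = 22
Lower bound = max(max_job, ceil(total/3)) = max(22, 15) = 22
Ratio = 22 / 22 = 1.0

1.0


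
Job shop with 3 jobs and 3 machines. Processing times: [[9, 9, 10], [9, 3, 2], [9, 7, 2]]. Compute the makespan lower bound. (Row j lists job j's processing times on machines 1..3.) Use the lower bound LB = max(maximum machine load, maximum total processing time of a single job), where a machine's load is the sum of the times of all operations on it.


Machine loads:
  Machine 1: 9 + 9 + 9 = 27
  Machine 2: 9 + 3 + 7 = 19
  Machine 3: 10 + 2 + 2 = 14
Max machine load = 27
Job totals:
  Job 1: 28
  Job 2: 14
  Job 3: 18
Max job total = 28
Lower bound = max(27, 28) = 28

28


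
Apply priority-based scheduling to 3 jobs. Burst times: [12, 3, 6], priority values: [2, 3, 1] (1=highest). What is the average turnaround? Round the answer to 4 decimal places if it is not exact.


Sort by priority (ascending = highest first):
Order: [(1, 6), (2, 12), (3, 3)]
Completion times:
  Priority 1, burst=6, C=6
  Priority 2, burst=12, C=18
  Priority 3, burst=3, C=21
Average turnaround = 45/3 = 15.0

15.0


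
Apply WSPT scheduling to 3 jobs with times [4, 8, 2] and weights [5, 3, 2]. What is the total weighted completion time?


Compute p/w ratios and sort ascending (WSPT): [(4, 5), (2, 2), (8, 3)]
Compute weighted completion times:
  Job (p=4,w=5): C=4, w*C=5*4=20
  Job (p=2,w=2): C=6, w*C=2*6=12
  Job (p=8,w=3): C=14, w*C=3*14=42
Total weighted completion time = 74

74


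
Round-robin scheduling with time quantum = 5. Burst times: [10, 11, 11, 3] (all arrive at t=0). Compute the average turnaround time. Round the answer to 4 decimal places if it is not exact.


Time quantum = 5
Execution trace:
  J1 runs 5 units, time = 5
  J2 runs 5 units, time = 10
  J3 runs 5 units, time = 15
  J4 runs 3 units, time = 18
  J1 runs 5 units, time = 23
  J2 runs 5 units, time = 28
  J3 runs 5 units, time = 33
  J2 runs 1 units, time = 34
  J3 runs 1 units, time = 35
Finish times: [23, 34, 35, 18]
Average turnaround = 110/4 = 27.5

27.5


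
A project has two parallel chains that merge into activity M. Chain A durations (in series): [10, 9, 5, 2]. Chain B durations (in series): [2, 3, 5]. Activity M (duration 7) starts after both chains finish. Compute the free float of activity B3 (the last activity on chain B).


ES(B3) = sum of predecessors on chain B = 5
EF(B3) = ES + duration = 5 + 5 = 10
Successor of B3 is M. ES(M) = max(sum(A), sum(B)) = max(26, 10) = 26
Free float = ES(successor) - EF(current) = 26 - 10 = 16

16


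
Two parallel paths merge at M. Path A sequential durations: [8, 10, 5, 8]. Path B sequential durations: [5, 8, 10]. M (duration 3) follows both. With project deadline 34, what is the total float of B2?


Forward pass: ES(B2) = sum of predecessors on chain B = 5
EF = ES + duration = 5 + 8 = 13
Backward pass: LF(M) = deadline = 34; LS(M) = 34 - 3 = 31
LF(B2) = LS(M) - sum(successors on chain B) = 31 - 10 = 21
LS = LF - duration = 21 - 8 = 13
Total float = LS - ES = 13 - 5 = 8

8


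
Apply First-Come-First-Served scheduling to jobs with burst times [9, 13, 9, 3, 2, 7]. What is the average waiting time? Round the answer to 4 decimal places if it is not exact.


FCFS order (as given): [9, 13, 9, 3, 2, 7]
Waiting times:
  Job 1: wait = 0
  Job 2: wait = 9
  Job 3: wait = 22
  Job 4: wait = 31
  Job 5: wait = 34
  Job 6: wait = 36
Sum of waiting times = 132
Average waiting time = 132/6 = 22.0

22.0


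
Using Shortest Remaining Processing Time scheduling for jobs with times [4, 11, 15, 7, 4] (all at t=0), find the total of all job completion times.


Since all jobs arrive at t=0, SRPT equals SPT ordering.
SPT order: [4, 4, 7, 11, 15]
Completion times:
  Job 1: p=4, C=4
  Job 2: p=4, C=8
  Job 3: p=7, C=15
  Job 4: p=11, C=26
  Job 5: p=15, C=41
Total completion time = 4 + 8 + 15 + 26 + 41 = 94

94


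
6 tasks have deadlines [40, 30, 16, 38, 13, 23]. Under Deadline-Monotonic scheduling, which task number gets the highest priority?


Sort tasks by relative deadline (ascending):
  Task 5: deadline = 13
  Task 3: deadline = 16
  Task 6: deadline = 23
  Task 2: deadline = 30
  Task 4: deadline = 38
  Task 1: deadline = 40
Priority order (highest first): [5, 3, 6, 2, 4, 1]
Highest priority task = 5

5


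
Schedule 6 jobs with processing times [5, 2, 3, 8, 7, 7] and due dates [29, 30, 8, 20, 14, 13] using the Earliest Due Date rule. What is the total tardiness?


Sort by due date (EDD order): [(3, 8), (7, 13), (7, 14), (8, 20), (5, 29), (2, 30)]
Compute completion times and tardiness:
  Job 1: p=3, d=8, C=3, tardiness=max(0,3-8)=0
  Job 2: p=7, d=13, C=10, tardiness=max(0,10-13)=0
  Job 3: p=7, d=14, C=17, tardiness=max(0,17-14)=3
  Job 4: p=8, d=20, C=25, tardiness=max(0,25-20)=5
  Job 5: p=5, d=29, C=30, tardiness=max(0,30-29)=1
  Job 6: p=2, d=30, C=32, tardiness=max(0,32-30)=2
Total tardiness = 11

11


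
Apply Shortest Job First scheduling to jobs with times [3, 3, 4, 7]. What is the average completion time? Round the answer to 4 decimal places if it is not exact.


SJF order (ascending): [3, 3, 4, 7]
Completion times:
  Job 1: burst=3, C=3
  Job 2: burst=3, C=6
  Job 3: burst=4, C=10
  Job 4: burst=7, C=17
Average completion = 36/4 = 9.0

9.0


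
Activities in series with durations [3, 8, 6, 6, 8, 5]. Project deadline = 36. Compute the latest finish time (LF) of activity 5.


LF(activity 5) = deadline - sum of successor durations
Successors: activities 6 through 6 with durations [5]
Sum of successor durations = 5
LF = 36 - 5 = 31

31


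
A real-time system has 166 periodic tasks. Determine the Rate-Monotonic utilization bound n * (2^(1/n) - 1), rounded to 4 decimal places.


Compute 2^(1/166) = 1.0041843153
Subtract 1: 1.0041843153 - 1 = 0.0041843153
Multiply by n: 166 * 0.0041843153 = 0.6945963398
Round to 4 dp: 0.6946

0.6946


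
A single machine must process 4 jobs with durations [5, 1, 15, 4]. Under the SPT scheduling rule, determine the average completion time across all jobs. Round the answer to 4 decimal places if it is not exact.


Sort jobs by processing time (SPT order): [1, 4, 5, 15]
Compute completion times sequentially:
  Job 1: processing = 1, completes at 1
  Job 2: processing = 4, completes at 5
  Job 3: processing = 5, completes at 10
  Job 4: processing = 15, completes at 25
Sum of completion times = 41
Average completion time = 41/4 = 10.25

10.25


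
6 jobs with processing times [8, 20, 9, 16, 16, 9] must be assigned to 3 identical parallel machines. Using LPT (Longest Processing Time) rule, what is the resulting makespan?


Sort jobs in decreasing order (LPT): [20, 16, 16, 9, 9, 8]
Assign each job to the least loaded machine:
  Machine 1: jobs [20, 8], load = 28
  Machine 2: jobs [16, 9], load = 25
  Machine 3: jobs [16, 9], load = 25
Makespan = max load = 28

28


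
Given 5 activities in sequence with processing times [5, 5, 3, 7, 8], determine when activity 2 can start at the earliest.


Activity 2 starts after activities 1 through 1 complete.
Predecessor durations: [5]
ES = 5 = 5

5


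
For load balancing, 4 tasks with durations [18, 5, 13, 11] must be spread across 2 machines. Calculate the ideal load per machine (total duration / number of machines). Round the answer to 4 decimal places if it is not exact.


Total processing time = 18 + 5 + 13 + 11 = 47
Number of machines = 2
Ideal balanced load = 47 / 2 = 23.5

23.5


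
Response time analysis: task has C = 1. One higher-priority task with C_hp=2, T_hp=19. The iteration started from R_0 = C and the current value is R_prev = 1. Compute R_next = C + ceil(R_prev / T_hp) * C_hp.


R_next = C + ceil(R_prev / T_hp) * C_hp
ceil(1 / 19) = ceil(0.0526) = 1
Interference = 1 * 2 = 2
R_next = 1 + 2 = 3

3


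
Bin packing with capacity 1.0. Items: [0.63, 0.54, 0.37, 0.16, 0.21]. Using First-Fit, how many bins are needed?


Place items sequentially using First-Fit:
  Item 0.63 -> new Bin 1
  Item 0.54 -> new Bin 2
  Item 0.37 -> Bin 1 (now 1.0)
  Item 0.16 -> Bin 2 (now 0.7)
  Item 0.21 -> Bin 2 (now 0.91)
Total bins used = 2

2


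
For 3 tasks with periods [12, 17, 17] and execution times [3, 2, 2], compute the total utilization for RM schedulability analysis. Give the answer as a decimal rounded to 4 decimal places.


Compute individual utilizations (exact fractions):
  Task 1: C/T = 3/12 = 1/4 (approx. 0.25)
  Task 2: C/T = 2/17 (approx. 0.1176)
  Task 3: C/T = 2/17 (approx. 0.1176)
Total utilization U = 1/4 + 2/17 + 2/17 = 33/68
Rounded to 4 decimal places: U = 0.4853
RM (Liu & Layland) bound for 3 tasks = 0.779763; compare with U = 33/68 (approx. 0.485294)
U <= bound, so schedulable by RM sufficient condition.

0.4853


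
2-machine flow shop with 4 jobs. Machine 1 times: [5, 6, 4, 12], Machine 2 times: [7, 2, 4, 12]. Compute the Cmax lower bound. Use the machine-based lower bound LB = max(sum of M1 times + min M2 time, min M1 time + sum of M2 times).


LB1 = sum(M1 times) + min(M2 times) = 27 + 2 = 29
LB2 = min(M1 times) + sum(M2 times) = 4 + 25 = 29
Lower bound = max(LB1, LB2) = max(29, 29) = 29

29


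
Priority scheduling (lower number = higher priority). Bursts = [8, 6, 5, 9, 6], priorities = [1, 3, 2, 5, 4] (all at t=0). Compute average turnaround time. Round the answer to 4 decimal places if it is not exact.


Sort by priority (ascending = highest first):
Order: [(1, 8), (2, 5), (3, 6), (4, 6), (5, 9)]
Completion times:
  Priority 1, burst=8, C=8
  Priority 2, burst=5, C=13
  Priority 3, burst=6, C=19
  Priority 4, burst=6, C=25
  Priority 5, burst=9, C=34
Average turnaround = 99/5 = 19.8

19.8


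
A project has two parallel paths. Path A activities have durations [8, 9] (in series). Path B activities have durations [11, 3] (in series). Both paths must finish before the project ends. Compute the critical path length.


Path A total = 8 + 9 = 17
Path B total = 11 + 3 = 14
Critical path = longest path = max(17, 14) = 17

17


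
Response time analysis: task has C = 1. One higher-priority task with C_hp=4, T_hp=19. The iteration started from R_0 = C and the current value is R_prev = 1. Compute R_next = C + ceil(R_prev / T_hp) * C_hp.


R_next = C + ceil(R_prev / T_hp) * C_hp
ceil(1 / 19) = ceil(0.0526) = 1
Interference = 1 * 4 = 4
R_next = 1 + 4 = 5

5


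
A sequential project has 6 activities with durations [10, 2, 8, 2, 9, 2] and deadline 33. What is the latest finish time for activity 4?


LF(activity 4) = deadline - sum of successor durations
Successors: activities 5 through 6 with durations [9, 2]
Sum of successor durations = 11
LF = 33 - 11 = 22

22


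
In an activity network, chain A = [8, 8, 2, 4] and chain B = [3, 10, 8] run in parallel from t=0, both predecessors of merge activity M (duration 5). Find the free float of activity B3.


ES(B3) = sum of predecessors on chain B = 13
EF(B3) = ES + duration = 13 + 8 = 21
Successor of B3 is M. ES(M) = max(sum(A), sum(B)) = max(22, 21) = 22
Free float = ES(successor) - EF(current) = 22 - 21 = 1

1
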